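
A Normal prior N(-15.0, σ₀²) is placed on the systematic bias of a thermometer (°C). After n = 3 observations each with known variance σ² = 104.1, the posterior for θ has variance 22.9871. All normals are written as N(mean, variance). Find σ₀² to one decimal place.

σ₀² = 68.1

For the Normal–Normal model with known σ², precisions add: τ_n = τ₀ + n/σ².
So 1/σ₀² = 1/22.9871 − 3/104.1 = 0.043503 − 0.028818 = 0.014685.
Hence σ₀² = 1/0.014685 ≈ 68.1.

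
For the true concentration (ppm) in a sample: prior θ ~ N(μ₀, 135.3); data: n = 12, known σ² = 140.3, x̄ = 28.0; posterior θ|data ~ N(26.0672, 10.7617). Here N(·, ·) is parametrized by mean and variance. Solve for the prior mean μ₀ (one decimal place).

μ₀ = 3.7

The posterior mean is a precision-weighted average: μ_n = (τ₀μ₀ + τ_data·x̄)/(τ₀+τ_data), with τ₀=1/σ₀² and τ_data=n/σ².
Here τ₀ = 1/135.3 = 0.007391 and τ_data = 12/140.3 = 0.085531, so τ_n = 0.092922.
Rearranging for μ₀: μ₀ = (μ_n·τ_n − τ_data·x̄)/τ₀ = (26.0672·0.092922 − 0.085531·28.0) / 0.007391 = 0.027348/0.007391 ≈ 3.7.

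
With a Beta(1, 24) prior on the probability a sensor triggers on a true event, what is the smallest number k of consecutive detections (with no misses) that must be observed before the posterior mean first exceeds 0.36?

k = 13

After k detections and 0 misses the posterior is Beta(1+k, 24), with mean (1+k)/(1+24+k).
Set (1+k)/(25+k) > 0.36 and solve: k > (0.36·25 − 1)/(1 − 0.36) = 12.500.
The smallest integer exceeding 12.500 is 13.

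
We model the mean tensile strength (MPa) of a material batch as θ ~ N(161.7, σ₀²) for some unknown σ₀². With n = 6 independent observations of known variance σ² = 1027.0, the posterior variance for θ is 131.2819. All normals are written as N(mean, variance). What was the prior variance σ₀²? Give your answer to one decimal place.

σ₀² = 563.4

Posterior precision equals prior precision plus data precision: 1/σ_n² = 1/σ₀² + n/σ².
So 1/σ₀² = 1/131.2819 − 6/1027.0 = 0.007617 − 0.005842 = 0.001775.
Hence σ₀² = 1/0.001775 ≈ 563.4.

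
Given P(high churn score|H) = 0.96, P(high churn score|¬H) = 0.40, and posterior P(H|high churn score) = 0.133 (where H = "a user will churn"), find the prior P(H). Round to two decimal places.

P(H) = 0.06

In odds form, posterior odds = prior odds × likelihood ratio, so prior odds = posterior odds ÷ LR.
Posterior odds = 0.133/(1−0.133) = 0.1534. LR = 0.96/0.40 = 2.4000.
Prior odds = 0.1534/2.4000 = 0.0639, so P(H) = 0.0639/(1+0.0639) ≈ 0.06.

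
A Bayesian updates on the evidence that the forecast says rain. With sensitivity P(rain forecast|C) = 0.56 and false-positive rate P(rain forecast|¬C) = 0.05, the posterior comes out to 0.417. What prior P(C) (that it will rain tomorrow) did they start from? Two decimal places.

In odds form, posterior odds = prior odds × likelihood ratio, so prior odds = posterior odds ÷ LR.
Posterior odds = 0.417/(1−0.417) = 0.7153. LR = 0.56/0.05 = 11.2000.
Prior odds = 0.7153/11.2000 = 0.0639, so P(C) = 0.0639/(1+0.0639) ≈ 0.06.

P(C) = 0.06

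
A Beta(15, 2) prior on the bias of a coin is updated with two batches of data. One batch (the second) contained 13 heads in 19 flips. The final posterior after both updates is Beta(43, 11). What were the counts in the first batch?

15 heads and 3 tails

Because Beta–binomial updating is additive in the counts, the combined data contributed (α_post−α_prior, β_post−β_prior) successes and failures.
Total across both batches: 43−15=28 heads, 11−2=9 tails.
Subtract the second batch: 28−13=15 heads and 9−6=3 tails.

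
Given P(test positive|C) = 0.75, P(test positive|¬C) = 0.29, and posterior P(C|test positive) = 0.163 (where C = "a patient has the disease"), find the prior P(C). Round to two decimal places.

P(C) = 0.07

In odds form, posterior odds = prior odds × likelihood ratio, so prior odds = posterior odds ÷ LR.
Posterior odds = 0.163/(1−0.163) = 0.1947. LR = 0.75/0.29 = 2.5862.
Prior odds = 0.1947/2.5862 = 0.0753, so P(C) = 0.0753/(1+0.0753) ≈ 0.07.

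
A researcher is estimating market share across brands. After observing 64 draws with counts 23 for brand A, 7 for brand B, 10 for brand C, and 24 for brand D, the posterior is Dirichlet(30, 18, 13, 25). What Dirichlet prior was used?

Dirichlet(7, 11, 3, 1)

For a Dirichlet(α) prior with multinomial counts c, the posterior is Dirichlet(α + c) componentwise.
Subtract each count from the matching posterior parameter: 30−23=7, 18−7=11, 13−10=3, 25−24=1.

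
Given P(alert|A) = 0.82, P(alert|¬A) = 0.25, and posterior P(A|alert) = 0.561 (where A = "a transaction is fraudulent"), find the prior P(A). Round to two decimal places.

In odds form, posterior odds = prior odds × likelihood ratio, so prior odds = posterior odds ÷ LR.
Posterior odds = 0.561/(1−0.561) = 1.2779. LR = 0.82/0.25 = 3.2800.
Prior odds = 1.2779/3.2800 = 0.3896, so P(A) = 0.3896/(1+0.3896) ≈ 0.28.

P(A) = 0.28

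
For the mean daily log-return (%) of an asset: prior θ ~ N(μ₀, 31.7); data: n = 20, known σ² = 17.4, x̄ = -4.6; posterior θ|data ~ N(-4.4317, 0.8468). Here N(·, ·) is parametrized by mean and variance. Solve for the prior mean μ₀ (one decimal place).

μ₀ = 1.7

The posterior mean is a precision-weighted average: μ_n = (τ₀μ₀ + τ_data·x̄)/(τ₀+τ_data), with τ₀=1/σ₀² and τ_data=n/σ².
Here τ₀ = 1/31.7 = 0.031546 and τ_data = 20/17.4 = 1.149425, so τ_n = 1.180971.
Rearranging for μ₀: μ₀ = (μ_n·τ_n − τ_data·x̄)/τ₀ = (-4.4317·1.180971 − 1.149425·-4.6) / 0.031546 = 0.053646/0.031546 ≈ 1.7.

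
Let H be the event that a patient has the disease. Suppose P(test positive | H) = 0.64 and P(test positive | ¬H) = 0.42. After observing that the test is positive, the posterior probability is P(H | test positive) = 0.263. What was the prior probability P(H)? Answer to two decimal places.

Bayes' rule in odds form gives O(H|E) = O(H)·[P(E|H)/P(E|¬H)], hence O(H) = O(H|E)/LR.
Posterior odds = 0.263/(1−0.263) = 0.3569. LR = 0.64/0.42 = 1.5238.
Prior odds = 0.3569/1.5238 = 0.2342, so P(H) = 0.2342/(1+0.2342) ≈ 0.19.

P(H) = 0.19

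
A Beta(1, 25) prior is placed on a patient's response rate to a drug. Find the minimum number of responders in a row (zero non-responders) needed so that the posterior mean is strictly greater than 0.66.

After k responders and 0 non-responders the posterior is Beta(1+k, 25), with mean (1+k)/(1+25+k).
Set (1+k)/(26+k) > 0.66 and solve: k > (0.66·26 − 1)/(1 − 0.66) = 47.529.
The smallest integer exceeding 47.529 is 48.

k = 48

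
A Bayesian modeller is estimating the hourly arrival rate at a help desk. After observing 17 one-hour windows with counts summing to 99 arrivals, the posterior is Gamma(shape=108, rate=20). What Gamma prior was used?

Gamma–Poisson conjugacy: posterior shape = α + Σxᵢ, posterior rate = β + n.
So α = 108 − 99 = 9 and β = 20 − 17 = 3.

Gamma(shape=9, rate=3)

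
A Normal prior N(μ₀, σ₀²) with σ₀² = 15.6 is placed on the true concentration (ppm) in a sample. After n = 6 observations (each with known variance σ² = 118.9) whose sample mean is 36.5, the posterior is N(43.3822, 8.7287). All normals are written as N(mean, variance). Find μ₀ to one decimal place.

The posterior mean is a precision-weighted average: μ_n = (τ₀μ₀ + τ_data·x̄)/(τ₀+τ_data), with τ₀=1/σ₀² and τ_data=n/σ².
Here τ₀ = 1/15.6 = 0.064103 and τ_data = 6/118.9 = 0.050463, so τ_n = 0.114566.
Rearranging for μ₀: μ₀ = (μ_n·τ_n − τ_data·x̄)/τ₀ = (43.3822·0.114566 − 0.050463·36.5) / 0.064103 = 3.128226/0.064103 ≈ 48.8.

μ₀ = 48.8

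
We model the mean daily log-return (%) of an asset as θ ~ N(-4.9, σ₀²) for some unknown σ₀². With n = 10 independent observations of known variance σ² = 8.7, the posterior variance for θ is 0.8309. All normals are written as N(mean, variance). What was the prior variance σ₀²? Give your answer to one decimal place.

Posterior precision equals prior precision plus data precision: 1/σ_n² = 1/σ₀² + n/σ².
So 1/σ₀² = 1/0.8309 − 10/8.7 = 1.203514 − 1.149425 = 0.054089.
Hence σ₀² = 1/0.054089 ≈ 18.5.

σ₀² = 18.5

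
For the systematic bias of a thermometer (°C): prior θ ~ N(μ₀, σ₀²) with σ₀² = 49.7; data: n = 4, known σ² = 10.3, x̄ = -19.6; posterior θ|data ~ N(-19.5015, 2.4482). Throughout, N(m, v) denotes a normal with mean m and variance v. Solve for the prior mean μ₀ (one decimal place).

The posterior mean is a precision-weighted average: μ_n = (τ₀μ₀ + τ_data·x̄)/(τ₀+τ_data), with τ₀=1/σ₀² and τ_data=n/σ².
Here τ₀ = 1/49.7 = 0.020121 and τ_data = 4/10.3 = 0.388350, so τ_n = 0.408471.
Rearranging for μ₀: μ₀ = (μ_n·τ_n − τ_data·x̄)/τ₀ = (-19.5015·0.408471 − 0.388350·-19.6) / 0.020121 = -0.354137/0.020121 ≈ -17.6.

μ₀ = -17.6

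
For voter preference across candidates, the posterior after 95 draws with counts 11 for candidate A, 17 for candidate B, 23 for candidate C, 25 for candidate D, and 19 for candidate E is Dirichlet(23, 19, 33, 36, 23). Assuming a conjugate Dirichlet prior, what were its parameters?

For a Dirichlet(α) prior with multinomial counts c, the posterior is Dirichlet(α + c) componentwise.
Subtract each count from the matching posterior parameter: 23−11=12, 19−17=2, 33−23=10, 36−25=11, 23−19=4.

Dirichlet(12, 2, 10, 11, 4)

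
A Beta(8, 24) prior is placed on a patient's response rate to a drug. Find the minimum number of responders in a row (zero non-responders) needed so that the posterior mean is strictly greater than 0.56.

k = 23

After k responders and 0 non-responders the posterior is Beta(8+k, 24), with mean (8+k)/(8+24+k).
Set (8+k)/(32+k) > 0.56 and solve: k > (0.56·32 − 8)/(1 − 0.56) = 22.545.
The smallest integer exceeding 22.545 is 23, and checking k=23: (31)/(55) = 0.5636 > 0.56.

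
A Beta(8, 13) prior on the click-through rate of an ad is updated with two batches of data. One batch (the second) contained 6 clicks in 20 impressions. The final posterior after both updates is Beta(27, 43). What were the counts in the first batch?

13 clicks and 16 non-clicks

Sequential conjugate updates are equivalent to a single update on the pooled data, so total successes = posterior α − prior α and total failures = posterior β − prior β.
Total across both batches: 27−8=19 clicks, 43−13=30 non-clicks.
Subtract the second batch: 19−6=13 clicks and 30−14=16 non-clicks.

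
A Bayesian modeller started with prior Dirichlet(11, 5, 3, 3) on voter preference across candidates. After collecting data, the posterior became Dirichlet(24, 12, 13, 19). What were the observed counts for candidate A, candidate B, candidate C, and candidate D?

counts (13, 7, 10, 16)

For a Dirichlet(α) prior with multinomial counts c, the posterior is Dirichlet(α + c) componentwise.
Counts are posterior − prior componentwise: 24−11=13, 12−5=7, 13−3=10, 19−3=16.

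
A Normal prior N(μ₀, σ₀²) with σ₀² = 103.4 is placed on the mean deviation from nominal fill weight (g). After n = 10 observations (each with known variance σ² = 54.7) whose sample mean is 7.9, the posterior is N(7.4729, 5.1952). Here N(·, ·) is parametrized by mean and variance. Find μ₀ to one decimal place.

The posterior mean is a precision-weighted average: μ_n = (τ₀μ₀ + τ_data·x̄)/(τ₀+τ_data), with τ₀=1/σ₀² and τ_data=n/σ².
Here τ₀ = 1/103.4 = 0.009671 and τ_data = 10/54.7 = 0.182815, so τ_n = 0.192486.
Rearranging for μ₀: μ₀ = (μ_n·τ_n − τ_data·x̄)/τ₀ = (7.4729·0.192486 − 0.182815·7.9) / 0.009671 = -0.005810/0.009671 ≈ -0.6.

μ₀ = -0.6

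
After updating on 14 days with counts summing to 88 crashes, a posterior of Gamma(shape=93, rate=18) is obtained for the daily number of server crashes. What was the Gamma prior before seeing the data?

Gamma(shape=5, rate=4)

Gamma–Poisson conjugacy: posterior shape = α + Σxᵢ, posterior rate = β + n.
So α = 93 − 88 = 5 and β = 18 − 14 = 4.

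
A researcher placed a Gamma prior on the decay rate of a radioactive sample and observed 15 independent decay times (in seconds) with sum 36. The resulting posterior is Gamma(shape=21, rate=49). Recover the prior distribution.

Gamma(shape=6, rate=13)

Gamma–exponential conjugacy: posterior shape = α + n, posterior rate = β + Σtᵢ.
So α = 21 − 15 = 6 and β = 49 − 36 = 13.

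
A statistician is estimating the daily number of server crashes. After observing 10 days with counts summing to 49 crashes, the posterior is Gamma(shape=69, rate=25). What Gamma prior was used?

Gamma(shape=20, rate=15)

A Gamma(α, β) prior (rate parametrization) on a Poisson rate with n observations summing to S gives posterior Gamma(α+S, β+n).
So α = 69 − 49 = 20 and β = 25 − 10 = 15.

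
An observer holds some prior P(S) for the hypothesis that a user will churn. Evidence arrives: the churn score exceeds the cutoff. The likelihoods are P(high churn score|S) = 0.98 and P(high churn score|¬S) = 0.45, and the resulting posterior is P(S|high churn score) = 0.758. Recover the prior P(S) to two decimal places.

Bayes' rule in odds form gives O(S|E) = O(S)·[P(E|S)/P(E|¬S)], hence O(S) = O(S|E)/LR.
Posterior odds = 0.758/(1−0.758) = 3.1322. LR = 0.98/0.45 = 2.1778.
Prior odds = 3.1322/2.1778 = 1.4382, so P(S) = 1.4382/(1+1.4382) ≈ 0.59.

P(S) = 0.59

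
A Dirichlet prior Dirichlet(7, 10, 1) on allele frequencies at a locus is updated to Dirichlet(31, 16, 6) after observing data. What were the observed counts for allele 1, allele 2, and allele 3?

counts (24, 6, 5)

For a Dirichlet(α) prior with multinomial counts c, the posterior is Dirichlet(α + c) componentwise.
Counts are posterior − prior componentwise: 31−7=24, 16−10=6, 6−1=5.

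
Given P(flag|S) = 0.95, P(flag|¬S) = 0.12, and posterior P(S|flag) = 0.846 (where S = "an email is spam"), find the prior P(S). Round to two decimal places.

Bayes' rule in odds form gives O(S|E) = O(S)·[P(E|S)/P(E|¬S)], hence O(S) = O(S|E)/LR.
Posterior odds = 0.846/(1−0.846) = 5.4935. LR = 0.95/0.12 = 7.9167.
Prior odds = 5.4935/7.9167 = 0.6939, so P(S) = 0.6939/(1+0.6939) ≈ 0.41.

P(S) = 0.41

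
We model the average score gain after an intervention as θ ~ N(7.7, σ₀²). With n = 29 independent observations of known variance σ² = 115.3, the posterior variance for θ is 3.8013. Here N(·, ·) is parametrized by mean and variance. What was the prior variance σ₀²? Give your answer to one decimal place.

σ₀² = 86.6

For the Normal–Normal model with known σ², precisions add: τ_n = τ₀ + n/σ².
So 1/σ₀² = 1/3.8013 − 29/115.3 = 0.263068 − 0.251518 = 0.011550.
Hence σ₀² = 1/0.011550 ≈ 86.6.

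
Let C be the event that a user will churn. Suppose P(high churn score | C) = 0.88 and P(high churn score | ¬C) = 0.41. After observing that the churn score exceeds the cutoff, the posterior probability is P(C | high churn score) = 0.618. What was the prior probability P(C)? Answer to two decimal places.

P(C) = 0.43

In odds form, posterior odds = prior odds × likelihood ratio, so prior odds = posterior odds ÷ LR.
Posterior odds = 0.618/(1−0.618) = 1.6178. LR = 0.88/0.41 = 2.1463.
Prior odds = 1.6178/2.1463 = 0.7538, so P(C) = 0.7538/(1+0.7538) ≈ 0.43.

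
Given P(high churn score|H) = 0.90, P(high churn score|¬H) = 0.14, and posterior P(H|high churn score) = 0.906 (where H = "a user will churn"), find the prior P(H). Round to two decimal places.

In odds form, posterior odds = prior odds × likelihood ratio, so prior odds = posterior odds ÷ LR.
Posterior odds = 0.906/(1−0.906) = 9.6383. LR = 0.90/0.14 = 6.4286.
Prior odds = 9.6383/6.4286 = 1.4993, so P(H) = 1.4993/(1+1.4993) ≈ 0.60.

P(H) = 0.60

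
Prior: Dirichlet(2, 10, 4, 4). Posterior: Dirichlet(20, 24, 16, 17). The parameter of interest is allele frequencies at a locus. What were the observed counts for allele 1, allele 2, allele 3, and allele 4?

For a Dirichlet(α) prior with multinomial counts c, the posterior is Dirichlet(α + c) componentwise.
Counts are posterior − prior componentwise: 20−2=18, 24−10=14, 16−4=12, 17−4=13.

counts (18, 14, 12, 13)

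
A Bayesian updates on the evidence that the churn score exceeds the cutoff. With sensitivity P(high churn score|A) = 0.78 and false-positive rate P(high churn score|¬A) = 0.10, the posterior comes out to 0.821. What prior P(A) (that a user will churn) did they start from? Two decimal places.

In odds form, posterior odds = prior odds × likelihood ratio, so prior odds = posterior odds ÷ LR.
Posterior odds = 0.821/(1−0.821) = 4.5866. LR = 0.78/0.10 = 7.8000.
Prior odds = 4.5866/7.8000 = 0.5880, so P(A) = 0.5880/(1+0.5880) ≈ 0.37.

P(A) = 0.37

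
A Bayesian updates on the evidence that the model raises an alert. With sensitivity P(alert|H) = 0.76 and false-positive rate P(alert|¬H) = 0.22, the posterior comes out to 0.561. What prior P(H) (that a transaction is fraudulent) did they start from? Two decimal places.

In odds form, posterior odds = prior odds × likelihood ratio, so prior odds = posterior odds ÷ LR.
Posterior odds = 0.561/(1−0.561) = 1.2779. LR = 0.76/0.22 = 3.4545.
Prior odds = 1.2779/3.4545 = 0.3699, so P(H) = 0.3699/(1+0.3699) ≈ 0.27.

P(H) = 0.27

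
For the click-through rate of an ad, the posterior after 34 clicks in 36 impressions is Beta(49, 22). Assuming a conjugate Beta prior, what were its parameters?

Under Beta–binomial conjugacy the posterior parameters are (α+s, β+f).
Subtract the data counts: 49−34=15, 22−2=20.

Beta(15, 20)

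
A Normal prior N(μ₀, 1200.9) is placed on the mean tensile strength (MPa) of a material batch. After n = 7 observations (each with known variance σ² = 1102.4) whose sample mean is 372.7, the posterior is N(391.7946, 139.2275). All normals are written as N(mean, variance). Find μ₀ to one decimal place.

μ₀ = 537.4

The posterior mean is a precision-weighted average: μ_n = (τ₀μ₀ + τ_data·x̄)/(τ₀+τ_data), with τ₀=1/σ₀² and τ_data=n/σ².
Here τ₀ = 1/1200.9 = 0.000833 and τ_data = 7/1102.4 = 0.006350, so τ_n = 0.007183.
Rearranging for μ₀: μ₀ = (μ_n·τ_n − τ_data·x̄)/τ₀ = (391.7946·0.007183 − 0.006350·372.7) / 0.000833 = 0.447616/0.000833 ≈ 537.4.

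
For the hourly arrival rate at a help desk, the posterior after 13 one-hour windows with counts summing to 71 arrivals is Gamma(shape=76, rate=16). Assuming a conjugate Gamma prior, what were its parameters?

Gamma–Poisson conjugacy: posterior shape = α + Σxᵢ, posterior rate = β + n.
So α = 76 − 71 = 5 and β = 16 − 13 = 3.

Gamma(shape=5, rate=3)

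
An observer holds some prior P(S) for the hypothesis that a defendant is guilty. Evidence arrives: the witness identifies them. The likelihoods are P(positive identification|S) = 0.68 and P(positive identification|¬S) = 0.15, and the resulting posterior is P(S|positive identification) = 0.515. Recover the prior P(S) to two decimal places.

P(S) = 0.19

Bayes' rule in odds form gives O(S|E) = O(S)·[P(E|S)/P(E|¬S)], hence O(S) = O(S|E)/LR.
Posterior odds = 0.515/(1−0.515) = 1.0619. LR = 0.68/0.15 = 4.5333.
Prior odds = 1.0619/4.5333 = 0.2342, so P(S) = 0.2342/(1+0.2342) ≈ 0.19.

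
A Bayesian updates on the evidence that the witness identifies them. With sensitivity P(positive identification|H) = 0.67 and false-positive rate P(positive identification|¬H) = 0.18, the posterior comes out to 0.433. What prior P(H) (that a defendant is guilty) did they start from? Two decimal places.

Bayes' rule in odds form gives O(H|E) = O(H)·[P(E|H)/P(E|¬H)], hence O(H) = O(H|E)/LR.
Posterior odds = 0.433/(1−0.433) = 0.7637. LR = 0.67/0.18 = 3.7222.
Prior odds = 0.7637/3.7222 = 0.2052, so P(H) = 0.2052/(1+0.2052) ≈ 0.17.

P(H) = 0.17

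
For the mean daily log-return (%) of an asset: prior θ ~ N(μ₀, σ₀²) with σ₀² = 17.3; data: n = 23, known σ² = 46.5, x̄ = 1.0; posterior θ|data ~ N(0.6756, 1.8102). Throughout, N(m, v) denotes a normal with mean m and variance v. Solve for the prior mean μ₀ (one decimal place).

μ₀ = -2.1

With known observation variance, the Normal–Normal posterior has precision τ_n = τ₀ + n/σ² and mean μ_n = (τ₀μ₀ + (n/σ²)x̄)/τ_n.
Here τ₀ = 1/17.3 = 0.057803 and τ_data = 23/46.5 = 0.494624, so τ_n = 0.552427.
Rearranging for μ₀: μ₀ = (μ_n·τ_n − τ_data·x̄)/τ₀ = (0.6756·0.552427 − 0.494624·1.0) / 0.057803 = -0.121404/0.057803 ≈ -2.1.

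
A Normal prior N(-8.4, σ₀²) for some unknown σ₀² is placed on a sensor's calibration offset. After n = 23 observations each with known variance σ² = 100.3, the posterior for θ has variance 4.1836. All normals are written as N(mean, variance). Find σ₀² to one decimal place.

Posterior precision equals prior precision plus data precision: 1/σ_n² = 1/σ₀² + n/σ².
So 1/σ₀² = 1/4.1836 − 23/100.3 = 0.239029 − 0.229312 = 0.009717.
Hence σ₀² = 1/0.009717 ≈ 102.9.

σ₀² = 102.9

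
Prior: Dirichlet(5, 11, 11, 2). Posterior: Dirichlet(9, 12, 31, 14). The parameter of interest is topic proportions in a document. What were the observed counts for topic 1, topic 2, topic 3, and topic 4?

counts (4, 1, 20, 12)

For a Dirichlet(α) prior with multinomial counts c, the posterior is Dirichlet(α + c) componentwise.
Counts are posterior − prior componentwise: 9−5=4, 12−11=1, 31−11=20, 14−2=12.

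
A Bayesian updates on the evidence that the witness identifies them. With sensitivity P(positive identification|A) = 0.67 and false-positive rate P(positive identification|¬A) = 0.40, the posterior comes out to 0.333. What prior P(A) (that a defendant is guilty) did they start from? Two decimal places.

Bayes' rule in odds form gives O(A|E) = O(A)·[P(E|A)/P(E|¬A)], hence O(A) = O(A|E)/LR.
Posterior odds = 0.333/(1−0.333) = 0.4993. LR = 0.67/0.40 = 1.6750.
Prior odds = 0.4993/1.6750 = 0.2981, so P(A) = 0.2981/(1+0.2981) ≈ 0.23.

P(A) = 0.23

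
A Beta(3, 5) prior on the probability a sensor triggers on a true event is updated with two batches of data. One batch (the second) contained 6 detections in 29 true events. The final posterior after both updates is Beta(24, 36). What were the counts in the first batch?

Because Beta–binomial updating is additive in the counts, the combined data contributed (α_post−α_prior, β_post−β_prior) successes and failures.
Total across both batches: 24−3=21 detections, 36−5=31 misses.
Subtract the second batch: 21−6=15 detections and 31−23=8 misses.

15 detections and 8 misses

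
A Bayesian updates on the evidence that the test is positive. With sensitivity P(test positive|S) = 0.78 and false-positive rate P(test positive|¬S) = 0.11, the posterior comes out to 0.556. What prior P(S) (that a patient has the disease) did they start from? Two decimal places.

In odds form, posterior odds = prior odds × likelihood ratio, so prior odds = posterior odds ÷ LR.
Posterior odds = 0.556/(1−0.556) = 1.2523. LR = 0.78/0.11 = 7.0909.
Prior odds = 1.2523/7.0909 = 0.1766, so P(S) = 0.1766/(1+0.1766) ≈ 0.15.

P(S) = 0.15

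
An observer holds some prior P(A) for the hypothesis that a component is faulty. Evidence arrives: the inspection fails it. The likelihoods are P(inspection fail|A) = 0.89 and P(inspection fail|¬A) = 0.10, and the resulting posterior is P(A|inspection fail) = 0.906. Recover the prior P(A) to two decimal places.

P(A) = 0.52

Bayes' rule in odds form gives O(A|E) = O(A)·[P(E|A)/P(E|¬A)], hence O(A) = O(A|E)/LR.
Posterior odds = 0.906/(1−0.906) = 9.6383. LR = 0.89/0.10 = 8.9000.
Prior odds = 9.6383/8.9000 = 1.0830, so P(A) = 1.0830/(1+1.0830) ≈ 0.52.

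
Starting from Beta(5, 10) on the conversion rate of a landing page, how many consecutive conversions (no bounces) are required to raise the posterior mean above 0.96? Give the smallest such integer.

After k conversions and 0 bounces the posterior is Beta(5+k, 10), with mean (5+k)/(5+10+k).
Set (5+k)/(15+k) > 0.96 and solve: k > (0.96·15 − 5)/(1 − 0.96) = 235.000.
The smallest integer exceeding 235.000 is 236, and checking k=236: (241)/(251) = 0.9602 > 0.96.

k = 236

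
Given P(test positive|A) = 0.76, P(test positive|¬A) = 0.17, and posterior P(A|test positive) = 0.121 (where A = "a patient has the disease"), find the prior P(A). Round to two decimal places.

In odds form, posterior odds = prior odds × likelihood ratio, so prior odds = posterior odds ÷ LR.
Posterior odds = 0.121/(1−0.121) = 0.1377. LR = 0.76/0.17 = 4.4706.
Prior odds = 0.1377/4.4706 = 0.0308, so P(A) = 0.0308/(1+0.0308) ≈ 0.03.

P(A) = 0.03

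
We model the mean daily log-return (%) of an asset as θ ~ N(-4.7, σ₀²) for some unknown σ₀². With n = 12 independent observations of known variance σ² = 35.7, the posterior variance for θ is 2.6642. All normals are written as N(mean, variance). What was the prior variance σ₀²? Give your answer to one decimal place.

Posterior precision equals prior precision plus data precision: 1/σ_n² = 1/σ₀² + n/σ².
So 1/σ₀² = 1/2.6642 − 12/35.7 = 0.375347 − 0.336134 = 0.039213.
Hence σ₀² = 1/0.039213 ≈ 25.5.

σ₀² = 25.5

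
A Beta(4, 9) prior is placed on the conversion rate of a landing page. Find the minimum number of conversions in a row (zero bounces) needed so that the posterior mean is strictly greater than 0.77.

After k conversions and 0 bounces the posterior is Beta(4+k, 9), with mean (4+k)/(4+9+k).
Set (4+k)/(13+k) > 0.77 and solve: k > (0.77·13 − 4)/(1 − 0.77) = 26.130.
The smallest integer exceeding 26.130 is 27, and checking k=27: (31)/(40) = 0.7750 > 0.77.

k = 27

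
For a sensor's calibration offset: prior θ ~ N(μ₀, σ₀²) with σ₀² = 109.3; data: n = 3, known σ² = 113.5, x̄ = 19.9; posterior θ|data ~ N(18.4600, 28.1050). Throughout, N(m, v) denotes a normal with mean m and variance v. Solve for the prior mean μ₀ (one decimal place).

μ₀ = 14.3

With known observation variance, the Normal–Normal posterior has precision τ_n = τ₀ + n/σ² and mean μ_n = (τ₀μ₀ + (n/σ²)x̄)/τ_n.
Here τ₀ = 1/109.3 = 0.009149 and τ_data = 3/113.5 = 0.026432, so τ_n = 0.035581.
Rearranging for μ₀: μ₀ = (μ_n·τ_n − τ_data·x̄)/τ₀ = (18.4600·0.035581 − 0.026432·19.9) / 0.009149 = 0.130828/0.009149 ≈ 14.3.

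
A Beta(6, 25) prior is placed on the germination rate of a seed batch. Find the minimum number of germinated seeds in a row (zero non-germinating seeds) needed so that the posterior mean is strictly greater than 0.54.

k = 24

After k germinated seeds and 0 non-germinating seeds the posterior is Beta(6+k, 25), with mean (6+k)/(6+25+k).
Set (6+k)/(31+k) > 0.54 and solve: k > (0.54·31 − 6)/(1 − 0.54) = 23.348.
The smallest integer exceeding 23.348 is 24.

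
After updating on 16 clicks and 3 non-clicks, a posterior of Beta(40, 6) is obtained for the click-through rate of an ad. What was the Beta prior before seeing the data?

Beta(24, 3)

Under Beta–binomial conjugacy the posterior parameters are (α+s, β+f).
So α = 40 − 16 = 24 and β = 6 − 3 = 3.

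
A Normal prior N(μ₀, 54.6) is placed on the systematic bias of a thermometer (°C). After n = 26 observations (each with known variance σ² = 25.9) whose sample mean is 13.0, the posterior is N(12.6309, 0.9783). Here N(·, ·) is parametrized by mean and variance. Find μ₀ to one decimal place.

μ₀ = -7.6

With known observation variance, the Normal–Normal posterior has precision τ_n = τ₀ + n/σ² and mean μ_n = (τ₀μ₀ + (n/σ²)x̄)/τ_n.
Here τ₀ = 1/54.6 = 0.018315 and τ_data = 26/25.9 = 1.003861, so τ_n = 1.022176.
Rearranging for μ₀: μ₀ = (μ_n·τ_n − τ_data·x̄)/τ₀ = (12.6309·1.022176 − 1.003861·13.0) / 0.018315 = -0.139190/0.018315 ≈ -7.6.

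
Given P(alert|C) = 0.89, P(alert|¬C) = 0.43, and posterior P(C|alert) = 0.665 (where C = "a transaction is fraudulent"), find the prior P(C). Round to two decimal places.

Bayes' rule in odds form gives O(C|E) = O(C)·[P(E|C)/P(E|¬C)], hence O(C) = O(C|E)/LR.
Posterior odds = 0.665/(1−0.665) = 1.9851. LR = 0.89/0.43 = 2.0698.
Prior odds = 1.9851/2.0698 = 0.9591, so P(C) = 0.9591/(1+0.9591) ≈ 0.49.

P(C) = 0.49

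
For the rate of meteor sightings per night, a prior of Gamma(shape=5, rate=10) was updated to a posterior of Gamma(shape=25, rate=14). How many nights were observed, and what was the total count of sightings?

n = 4 nights with total 20 sightings

Gamma–Poisson conjugacy: posterior shape = α + Σxᵢ, posterior rate = β + n.
Matching: Σxᵢ = 25 − 5 = 20 and n = 14 − 10 = 4.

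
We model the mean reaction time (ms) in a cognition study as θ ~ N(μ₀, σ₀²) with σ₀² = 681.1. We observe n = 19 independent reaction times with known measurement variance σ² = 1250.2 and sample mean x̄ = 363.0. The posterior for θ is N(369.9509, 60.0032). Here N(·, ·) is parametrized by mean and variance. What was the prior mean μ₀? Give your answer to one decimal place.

μ₀ = 441.9

The posterior mean is a precision-weighted average: μ_n = (τ₀μ₀ + τ_data·x̄)/(τ₀+τ_data), with τ₀=1/σ₀² and τ_data=n/σ².
Here τ₀ = 1/681.1 = 0.001468 and τ_data = 19/1250.2 = 0.015198, so τ_n = 0.016666.
Rearranging for μ₀: μ₀ = (μ_n·τ_n − τ_data·x̄)/τ₀ = (369.9509·0.016666 − 0.015198·363.0) / 0.001468 = 0.648728/0.001468 ≈ 441.9.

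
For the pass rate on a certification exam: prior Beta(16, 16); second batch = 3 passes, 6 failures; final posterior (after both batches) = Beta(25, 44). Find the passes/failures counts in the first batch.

Because Beta–binomial updating is additive in the counts, the combined data contributed (α_post−α_prior, β_post−β_prior) successes and failures.
Total across both batches: 25−16=9 passes, 44−16=28 failures.
Subtract the second batch: 9−3=6 passes and 28−6=22 failures.

6 passes and 22 failures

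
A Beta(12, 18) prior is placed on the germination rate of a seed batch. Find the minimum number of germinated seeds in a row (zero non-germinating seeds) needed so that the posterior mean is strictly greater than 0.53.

After k germinated seeds and 0 non-germinating seeds the posterior is Beta(12+k, 18), with mean (12+k)/(12+18+k).
Set (12+k)/(30+k) > 0.53 and solve: k > (0.53·30 − 12)/(1 − 0.53) = 8.298.
The smallest integer exceeding 8.298 is 9.

k = 9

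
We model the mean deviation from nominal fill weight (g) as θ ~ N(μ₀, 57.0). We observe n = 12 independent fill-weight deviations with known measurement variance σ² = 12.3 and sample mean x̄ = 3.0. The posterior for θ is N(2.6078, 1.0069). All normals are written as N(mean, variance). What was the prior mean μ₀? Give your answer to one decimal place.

μ₀ = -19.2

The posterior mean is a precision-weighted average: μ_n = (τ₀μ₀ + τ_data·x̄)/(τ₀+τ_data), with τ₀=1/σ₀² and τ_data=n/σ².
Here τ₀ = 1/57.0 = 0.017544 and τ_data = 12/12.3 = 0.975610, so τ_n = 0.993154.
Rearranging for μ₀: μ₀ = (μ_n·τ_n − τ_data·x̄)/τ₀ = (2.6078·0.993154 − 0.975610·3.0) / 0.017544 = -0.336883/0.017544 ≈ -19.2.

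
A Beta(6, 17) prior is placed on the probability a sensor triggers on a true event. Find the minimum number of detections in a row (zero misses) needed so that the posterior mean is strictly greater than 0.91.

After k detections and 0 misses the posterior is Beta(6+k, 17), with mean (6+k)/(6+17+k).
Set (6+k)/(23+k) > 0.91 and solve: k > (0.91·23 − 6)/(1 − 0.91) = 165.889.
The smallest integer exceeding 165.889 is 166, and checking k=166: (172)/(189) = 0.9101 > 0.91.

k = 166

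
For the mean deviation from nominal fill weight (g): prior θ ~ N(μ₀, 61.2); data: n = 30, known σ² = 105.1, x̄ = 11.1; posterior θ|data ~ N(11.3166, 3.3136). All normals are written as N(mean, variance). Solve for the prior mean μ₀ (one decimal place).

μ₀ = 15.1

With known observation variance, the Normal–Normal posterior has precision τ_n = τ₀ + n/σ² and mean μ_n = (τ₀μ₀ + (n/σ²)x̄)/τ_n.
Here τ₀ = 1/61.2 = 0.016340 and τ_data = 30/105.1 = 0.285442, so τ_n = 0.301782.
Rearranging for μ₀: μ₀ = (μ_n·τ_n − τ_data·x̄)/τ₀ = (11.3166·0.301782 − 0.285442·11.1) / 0.016340 = 0.246740/0.016340 ≈ 15.1.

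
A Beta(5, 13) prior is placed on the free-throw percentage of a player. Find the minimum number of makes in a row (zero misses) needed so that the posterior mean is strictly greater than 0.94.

k = 199

After k makes and 0 misses the posterior is Beta(5+k, 13), with mean (5+k)/(5+13+k).
Set (5+k)/(18+k) > 0.94 and solve: k > (0.94·18 − 5)/(1 − 0.94) = 198.667.
The smallest integer exceeding 198.667 is 199, and checking k=199: (204)/(217) = 0.9401 > 0.94.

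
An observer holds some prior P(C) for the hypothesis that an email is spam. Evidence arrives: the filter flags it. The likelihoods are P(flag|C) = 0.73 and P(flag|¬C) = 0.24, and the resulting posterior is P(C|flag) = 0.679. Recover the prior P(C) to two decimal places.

P(C) = 0.41

In odds form, posterior odds = prior odds × likelihood ratio, so prior odds = posterior odds ÷ LR.
Posterior odds = 0.679/(1−0.679) = 2.1153. LR = 0.73/0.24 = 3.0417.
Prior odds = 2.1153/3.0417 = 0.6954, so P(C) = 0.6954/(1+0.6954) ≈ 0.41.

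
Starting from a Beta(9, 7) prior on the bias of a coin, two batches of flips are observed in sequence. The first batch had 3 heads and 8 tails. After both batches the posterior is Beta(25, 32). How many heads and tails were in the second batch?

13 heads and 17 tails

Because Beta–binomial updating is additive in the counts, the combined data contributed (α_post−α_prior, β_post−β_prior) successes and failures.
Total across both batches: 25−9=16 heads, 32−7=25 tails.
Subtract the first batch: 16−3=13 heads and 25−8=17 tails.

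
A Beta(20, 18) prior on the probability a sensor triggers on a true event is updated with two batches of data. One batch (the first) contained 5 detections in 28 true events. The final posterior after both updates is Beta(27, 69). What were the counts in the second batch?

2 detections and 28 misses

Because Beta–binomial updating is additive in the counts, the combined data contributed (α_post−α_prior, β_post−β_prior) successes and failures.
Total across both batches: 27−20=7 detections, 69−18=51 misses.
Subtract the first batch: 7−5=2 detections and 51−23=28 misses.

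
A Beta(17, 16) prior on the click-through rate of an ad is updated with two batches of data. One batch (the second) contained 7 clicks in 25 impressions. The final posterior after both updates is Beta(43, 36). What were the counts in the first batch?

Because Beta–binomial updating is additive in the counts, the combined data contributed (α_post−α_prior, β_post−β_prior) successes and failures.
Total across both batches: 43−17=26 clicks, 36−16=20 non-clicks.
Subtract the second batch: 26−7=19 clicks and 20−18=2 non-clicks.

19 clicks and 2 non-clicks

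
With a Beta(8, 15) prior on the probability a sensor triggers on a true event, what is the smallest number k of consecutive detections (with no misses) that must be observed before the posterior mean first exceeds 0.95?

After k detections and 0 misses the posterior is Beta(8+k, 15), with mean (8+k)/(8+15+k).
Set (8+k)/(23+k) > 0.95 and solve: k > (0.95·23 − 8)/(1 − 0.95) = 277.000.
The smallest integer exceeding 277.000 is 278, and checking k=278: (286)/(301) = 0.9502 > 0.95.

k = 278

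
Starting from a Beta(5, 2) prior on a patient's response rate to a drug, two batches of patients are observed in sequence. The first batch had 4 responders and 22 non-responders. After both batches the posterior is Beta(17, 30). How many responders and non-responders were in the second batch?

Because Beta–binomial updating is additive in the counts, the combined data contributed (α_post−α_prior, β_post−β_prior) successes and failures.
Total across both batches: 17−5=12 responders, 30−2=28 non-responders.
Subtract the first batch: 12−4=8 responders and 28−22=6 non-responders.

8 responders and 6 non-responders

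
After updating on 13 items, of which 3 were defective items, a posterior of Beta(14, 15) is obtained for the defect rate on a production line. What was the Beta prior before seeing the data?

Beta(11, 5)

Beta is conjugate to the binomial likelihood: posterior = Beta(a+s, b+f).
So a = 14 − 3 = 11 and b = 15 − 10 = 5.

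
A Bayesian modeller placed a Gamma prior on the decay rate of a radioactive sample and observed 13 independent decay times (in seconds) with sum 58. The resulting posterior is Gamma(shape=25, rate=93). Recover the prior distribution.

Gamma–exponential conjugacy: posterior shape = α + n, posterior rate = β + Σtᵢ.
So α = 25 − 13 = 12 and β = 93 − 58 = 35.

Gamma(shape=12, rate=35)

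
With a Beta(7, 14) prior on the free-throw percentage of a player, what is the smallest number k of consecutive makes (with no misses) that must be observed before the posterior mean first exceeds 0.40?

k = 3

After k makes and 0 misses the posterior is Beta(7+k, 14), with mean (7+k)/(7+14+k).
Set (7+k)/(21+k) > 0.40 and solve: k > (0.40·21 − 7)/(1 − 0.40) = 2.333.
The smallest integer exceeding 2.333 is 3, and checking k=3: (10)/(24) = 0.4167 > 0.40.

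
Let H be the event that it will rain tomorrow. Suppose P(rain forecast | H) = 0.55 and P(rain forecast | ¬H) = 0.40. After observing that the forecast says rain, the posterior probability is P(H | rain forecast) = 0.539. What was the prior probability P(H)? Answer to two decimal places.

In odds form, posterior odds = prior odds × likelihood ratio, so prior odds = posterior odds ÷ LR.
Posterior odds = 0.539/(1−0.539) = 1.1692. LR = 0.55/0.40 = 1.3750.
Prior odds = 1.1692/1.3750 = 0.8503, so P(H) = 0.8503/(1+0.8503) ≈ 0.46.

P(H) = 0.46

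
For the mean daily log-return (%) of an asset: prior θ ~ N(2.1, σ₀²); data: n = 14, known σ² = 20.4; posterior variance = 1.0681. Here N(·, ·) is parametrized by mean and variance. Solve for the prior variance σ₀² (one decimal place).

Posterior precision equals prior precision plus data precision: 1/σ_n² = 1/σ₀² + n/σ².
So 1/σ₀² = 1/1.0681 − 14/20.4 = 0.936242 − 0.686275 = 0.249967.
Hence σ₀² = 1/0.249967 ≈ 4.0.

σ₀² = 4.0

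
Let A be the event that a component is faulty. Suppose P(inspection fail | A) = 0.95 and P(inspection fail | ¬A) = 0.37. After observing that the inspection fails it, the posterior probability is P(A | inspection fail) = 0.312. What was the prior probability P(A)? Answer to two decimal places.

P(A) = 0.15

Bayes' rule in odds form gives O(A|E) = O(A)·[P(E|A)/P(E|¬A)], hence O(A) = O(A|E)/LR.
Posterior odds = 0.312/(1−0.312) = 0.4535. LR = 0.95/0.37 = 2.5676.
Prior odds = 0.4535/2.5676 = 0.1766, so P(A) = 0.1766/(1+0.1766) ≈ 0.15.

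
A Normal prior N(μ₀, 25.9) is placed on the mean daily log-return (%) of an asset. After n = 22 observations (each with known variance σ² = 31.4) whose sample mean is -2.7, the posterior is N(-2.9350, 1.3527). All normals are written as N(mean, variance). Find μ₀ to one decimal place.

μ₀ = -7.2

The posterior mean is a precision-weighted average: μ_n = (τ₀μ₀ + τ_data·x̄)/(τ₀+τ_data), with τ₀=1/σ₀² and τ_data=n/σ².
Here τ₀ = 1/25.9 = 0.038610 and τ_data = 22/31.4 = 0.700637, so τ_n = 0.739247.
Rearranging for μ₀: μ₀ = (μ_n·τ_n − τ_data·x̄)/τ₀ = (-2.9350·0.739247 − 0.700637·-2.7) / 0.038610 = -0.277970/0.038610 ≈ -7.2.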